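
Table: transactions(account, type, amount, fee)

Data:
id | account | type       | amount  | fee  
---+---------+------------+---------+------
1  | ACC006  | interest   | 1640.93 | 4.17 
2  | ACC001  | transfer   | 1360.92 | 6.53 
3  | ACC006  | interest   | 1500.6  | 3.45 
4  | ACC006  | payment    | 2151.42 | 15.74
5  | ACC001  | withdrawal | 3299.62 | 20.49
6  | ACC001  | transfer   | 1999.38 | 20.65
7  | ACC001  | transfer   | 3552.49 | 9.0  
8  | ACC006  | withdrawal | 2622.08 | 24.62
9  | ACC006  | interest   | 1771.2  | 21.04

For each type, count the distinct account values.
SELECT type, COUNT(DISTINCT account)
FROM transactions
GROUP BY type

Result:
  interest: 1 distinct
  payment: 1 distinct
  transfer: 1 distinct
  withdrawal: 2 distinct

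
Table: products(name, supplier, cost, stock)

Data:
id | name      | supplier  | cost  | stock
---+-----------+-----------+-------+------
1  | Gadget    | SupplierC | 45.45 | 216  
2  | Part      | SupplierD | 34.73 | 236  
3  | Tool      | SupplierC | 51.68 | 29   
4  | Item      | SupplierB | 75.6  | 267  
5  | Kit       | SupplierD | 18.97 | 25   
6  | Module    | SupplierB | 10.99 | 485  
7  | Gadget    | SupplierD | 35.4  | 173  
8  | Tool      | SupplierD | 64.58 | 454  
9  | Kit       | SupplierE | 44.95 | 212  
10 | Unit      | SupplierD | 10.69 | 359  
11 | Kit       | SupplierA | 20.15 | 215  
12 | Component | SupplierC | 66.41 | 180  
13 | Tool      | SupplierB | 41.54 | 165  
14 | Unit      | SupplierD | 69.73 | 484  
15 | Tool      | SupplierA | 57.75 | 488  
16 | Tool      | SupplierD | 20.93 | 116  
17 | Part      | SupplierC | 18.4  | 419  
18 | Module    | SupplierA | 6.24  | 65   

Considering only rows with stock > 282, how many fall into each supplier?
SELECT supplier, COUNT(*)
FROM products
WHERE stock > 282
GROUP BY supplier

Note: WHERE filters rows before grouping.

Result:
  SupplierA: 1
  SupplierB: 1
  SupplierC: 1
  SupplierD: 3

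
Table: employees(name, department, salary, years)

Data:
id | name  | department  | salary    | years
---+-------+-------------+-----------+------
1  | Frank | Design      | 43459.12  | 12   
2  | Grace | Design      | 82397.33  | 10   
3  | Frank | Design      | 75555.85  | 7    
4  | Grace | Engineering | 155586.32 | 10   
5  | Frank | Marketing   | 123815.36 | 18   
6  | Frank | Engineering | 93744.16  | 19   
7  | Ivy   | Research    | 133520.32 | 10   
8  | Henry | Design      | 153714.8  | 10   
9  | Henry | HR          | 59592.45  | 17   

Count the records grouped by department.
SELECT department, COUNT(*) as count
FROM employees
GROUP BY department

Result:
  Design: 4
  Engineering: 2
  HR: 1
  Marketing: 1
  Research: 1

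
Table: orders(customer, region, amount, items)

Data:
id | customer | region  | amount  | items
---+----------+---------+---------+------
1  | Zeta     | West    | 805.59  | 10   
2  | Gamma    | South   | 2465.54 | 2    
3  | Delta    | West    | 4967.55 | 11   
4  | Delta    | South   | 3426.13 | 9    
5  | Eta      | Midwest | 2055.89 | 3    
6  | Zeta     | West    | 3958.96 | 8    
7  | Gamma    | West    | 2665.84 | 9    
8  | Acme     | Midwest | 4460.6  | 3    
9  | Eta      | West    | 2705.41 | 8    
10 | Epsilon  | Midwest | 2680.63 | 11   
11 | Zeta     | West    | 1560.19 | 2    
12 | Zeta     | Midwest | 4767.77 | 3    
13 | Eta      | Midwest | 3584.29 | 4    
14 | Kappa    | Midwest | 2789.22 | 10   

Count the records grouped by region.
SELECT region, COUNT(*) as count
FROM orders
GROUP BY region

Result:
  Midwest: 6
  South: 2
  West: 6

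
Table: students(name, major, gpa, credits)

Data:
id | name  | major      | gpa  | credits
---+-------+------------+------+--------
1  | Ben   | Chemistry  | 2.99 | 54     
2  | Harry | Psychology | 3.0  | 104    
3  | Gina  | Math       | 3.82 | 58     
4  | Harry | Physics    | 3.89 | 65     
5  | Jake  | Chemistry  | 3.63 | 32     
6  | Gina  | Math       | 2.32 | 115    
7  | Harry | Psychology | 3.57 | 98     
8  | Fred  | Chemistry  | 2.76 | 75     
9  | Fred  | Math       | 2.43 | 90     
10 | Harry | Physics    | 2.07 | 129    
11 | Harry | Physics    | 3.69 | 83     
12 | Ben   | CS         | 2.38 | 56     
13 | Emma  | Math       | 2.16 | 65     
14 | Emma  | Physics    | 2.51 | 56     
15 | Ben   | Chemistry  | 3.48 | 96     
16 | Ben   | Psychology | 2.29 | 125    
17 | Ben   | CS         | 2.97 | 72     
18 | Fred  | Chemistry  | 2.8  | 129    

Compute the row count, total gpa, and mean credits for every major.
SELECT major,
       COUNT(*) as cnt,
       SUM(gpa) as total_gpa,
       AVG(credits) as avg_credits
FROM students
GROUP BY major

Result:
  CS: 2 records, 5.35 total gpa, 64.00 avg credits
  Chemistry: 5 records, 15.66 total gpa, 77.20 avg credits
  Math: 4 records, 10.73 total gpa, 82.00 avg credits
  Physics: 4 records, 12.16 total gpa, 83.25 avg credits
  Psychology: 3 records, 8.86 total gpa, 109.00 avg credits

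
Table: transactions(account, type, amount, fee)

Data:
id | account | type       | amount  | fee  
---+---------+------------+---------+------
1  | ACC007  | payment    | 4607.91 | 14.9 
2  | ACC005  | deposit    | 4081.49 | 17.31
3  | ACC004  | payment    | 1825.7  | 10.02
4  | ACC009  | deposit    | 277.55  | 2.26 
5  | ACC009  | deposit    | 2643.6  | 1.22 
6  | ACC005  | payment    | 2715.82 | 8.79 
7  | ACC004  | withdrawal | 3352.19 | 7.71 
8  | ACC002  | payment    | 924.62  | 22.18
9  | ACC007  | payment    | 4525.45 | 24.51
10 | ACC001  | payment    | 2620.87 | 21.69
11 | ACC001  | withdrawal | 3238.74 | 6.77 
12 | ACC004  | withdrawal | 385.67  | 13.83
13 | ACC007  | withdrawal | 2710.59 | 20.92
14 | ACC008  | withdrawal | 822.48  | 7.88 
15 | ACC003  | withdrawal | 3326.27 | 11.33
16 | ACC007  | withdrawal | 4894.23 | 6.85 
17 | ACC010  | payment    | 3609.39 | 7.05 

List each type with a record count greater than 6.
SELECT type, COUNT(*) as cnt
FROM transactions
GROUP BY type
HAVING COUNT(*) > 6

Result:
  payment: 7
  withdrawal: 7

Note: HAVING filters groups after aggregation, WHERE filters rows before.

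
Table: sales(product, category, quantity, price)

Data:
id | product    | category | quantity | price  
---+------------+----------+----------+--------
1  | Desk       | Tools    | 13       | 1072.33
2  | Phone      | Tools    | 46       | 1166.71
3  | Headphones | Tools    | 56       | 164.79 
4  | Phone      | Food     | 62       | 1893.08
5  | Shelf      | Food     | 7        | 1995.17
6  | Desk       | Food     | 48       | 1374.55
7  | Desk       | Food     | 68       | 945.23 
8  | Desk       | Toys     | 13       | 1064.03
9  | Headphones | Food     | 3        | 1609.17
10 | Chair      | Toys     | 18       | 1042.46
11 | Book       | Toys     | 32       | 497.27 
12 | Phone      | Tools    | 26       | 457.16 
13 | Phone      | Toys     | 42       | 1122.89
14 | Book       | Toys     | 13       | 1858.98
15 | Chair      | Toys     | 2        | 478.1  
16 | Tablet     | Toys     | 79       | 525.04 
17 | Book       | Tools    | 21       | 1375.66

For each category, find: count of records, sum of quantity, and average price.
SELECT category,
       COUNT(*) as cnt,
       SUM(quantity) as total_quantity,
       AVG(price) as avg_price
FROM sales
GROUP BY category

Result:
  Food: 5 records, 188 total quantity, 1563.44 avg price
  Tools: 5 records, 162 total quantity, 847.33 avg price
  Toys: 7 records, 199 total quantity, 941.25 avg price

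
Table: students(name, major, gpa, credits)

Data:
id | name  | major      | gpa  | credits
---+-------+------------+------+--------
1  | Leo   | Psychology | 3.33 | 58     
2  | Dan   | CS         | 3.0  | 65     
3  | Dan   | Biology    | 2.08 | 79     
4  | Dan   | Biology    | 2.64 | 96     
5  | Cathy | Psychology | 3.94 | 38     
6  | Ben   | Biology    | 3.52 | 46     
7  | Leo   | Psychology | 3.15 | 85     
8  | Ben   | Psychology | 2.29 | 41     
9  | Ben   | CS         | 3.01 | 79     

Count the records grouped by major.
SELECT major, COUNT(*) as count
FROM students
GROUP BY major

Result:
  Biology: 3
  CS: 2
  Psychology: 4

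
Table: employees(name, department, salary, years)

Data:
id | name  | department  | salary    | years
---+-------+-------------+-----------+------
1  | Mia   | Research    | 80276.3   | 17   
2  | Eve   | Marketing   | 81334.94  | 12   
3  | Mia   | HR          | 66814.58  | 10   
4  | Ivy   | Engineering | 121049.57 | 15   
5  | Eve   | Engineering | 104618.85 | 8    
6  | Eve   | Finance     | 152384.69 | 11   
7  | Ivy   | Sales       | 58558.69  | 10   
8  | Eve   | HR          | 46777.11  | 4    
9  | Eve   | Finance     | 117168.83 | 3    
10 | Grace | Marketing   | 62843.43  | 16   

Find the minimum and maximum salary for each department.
SELECT department, MIN(salary), MAX(salary)
FROM employees
GROUP BY department

Result:
  Engineering: min=104618.85, max=121049.57
  Finance: min=117168.83, max=152384.69
  HR: min=46777.11, max=66814.58
  Marketing: min=62843.43, max=81334.94
  Research: min=80276.30, max=80276.30
  Sales: min=58558.69, max=58558.69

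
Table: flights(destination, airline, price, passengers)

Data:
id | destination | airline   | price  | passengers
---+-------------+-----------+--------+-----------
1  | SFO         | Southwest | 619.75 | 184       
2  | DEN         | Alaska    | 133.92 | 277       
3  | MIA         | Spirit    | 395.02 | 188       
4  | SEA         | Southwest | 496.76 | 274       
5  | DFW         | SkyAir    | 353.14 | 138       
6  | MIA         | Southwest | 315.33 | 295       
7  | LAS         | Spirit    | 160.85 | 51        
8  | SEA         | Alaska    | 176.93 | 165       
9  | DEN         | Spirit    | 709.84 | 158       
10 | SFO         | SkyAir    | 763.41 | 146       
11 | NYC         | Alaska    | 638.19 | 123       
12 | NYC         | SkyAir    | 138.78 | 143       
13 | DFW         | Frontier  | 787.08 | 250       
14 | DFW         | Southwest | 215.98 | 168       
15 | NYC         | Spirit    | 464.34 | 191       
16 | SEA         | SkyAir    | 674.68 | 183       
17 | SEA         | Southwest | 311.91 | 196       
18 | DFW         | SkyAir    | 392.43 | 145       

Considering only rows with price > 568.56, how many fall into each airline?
SELECT airline, COUNT(*)
FROM flights
WHERE price > 568.56
GROUP BY airline

Note: WHERE filters rows before grouping.

Result:
  Alaska: 1
  Frontier: 1
  SkyAir: 2
  Southwest: 1
  Spirit: 1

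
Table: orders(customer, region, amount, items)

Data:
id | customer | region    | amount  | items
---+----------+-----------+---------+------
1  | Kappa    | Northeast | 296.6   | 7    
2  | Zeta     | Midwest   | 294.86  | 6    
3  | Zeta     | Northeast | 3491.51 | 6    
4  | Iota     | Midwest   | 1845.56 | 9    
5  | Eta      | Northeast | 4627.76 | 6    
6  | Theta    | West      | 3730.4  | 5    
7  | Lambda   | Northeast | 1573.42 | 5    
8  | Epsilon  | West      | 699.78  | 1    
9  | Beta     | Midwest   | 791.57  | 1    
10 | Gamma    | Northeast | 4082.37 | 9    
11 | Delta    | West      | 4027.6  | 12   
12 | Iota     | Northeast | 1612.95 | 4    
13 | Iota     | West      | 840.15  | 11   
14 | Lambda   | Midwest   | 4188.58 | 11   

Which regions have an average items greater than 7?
SELECT region, AVG(items)
FROM orders
GROUP BY region
HAVING AVG(items) > 7

Result:
  West: avg=7.25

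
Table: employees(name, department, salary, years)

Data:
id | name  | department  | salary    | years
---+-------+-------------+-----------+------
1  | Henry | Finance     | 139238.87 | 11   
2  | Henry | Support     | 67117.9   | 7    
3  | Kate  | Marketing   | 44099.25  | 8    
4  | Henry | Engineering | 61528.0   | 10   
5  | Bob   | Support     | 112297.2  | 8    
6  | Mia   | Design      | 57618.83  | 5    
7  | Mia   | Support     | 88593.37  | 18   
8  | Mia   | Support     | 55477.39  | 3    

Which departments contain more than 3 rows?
SELECT department, COUNT(*) as cnt
FROM employees
GROUP BY department
HAVING COUNT(*) > 3

Result:
  Support: 4

Note: HAVING filters groups after aggregation, WHERE filters rows before.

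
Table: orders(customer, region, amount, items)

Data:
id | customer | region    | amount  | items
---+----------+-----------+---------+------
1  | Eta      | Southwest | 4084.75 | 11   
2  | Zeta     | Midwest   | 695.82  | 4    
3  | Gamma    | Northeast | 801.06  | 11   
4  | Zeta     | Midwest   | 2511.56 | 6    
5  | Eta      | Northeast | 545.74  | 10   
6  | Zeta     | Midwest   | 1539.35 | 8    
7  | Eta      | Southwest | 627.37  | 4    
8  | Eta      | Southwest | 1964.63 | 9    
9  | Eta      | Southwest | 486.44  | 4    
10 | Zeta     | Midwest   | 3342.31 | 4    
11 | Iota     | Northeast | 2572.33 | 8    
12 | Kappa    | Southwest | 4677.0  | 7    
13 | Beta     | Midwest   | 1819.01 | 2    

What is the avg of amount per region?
SELECT region, AVG(amount) as result
FROM orders
GROUP BY region

Result:
  Midwest: 1981.61
  Northeast: 1306.38
  Southwest: 2368.04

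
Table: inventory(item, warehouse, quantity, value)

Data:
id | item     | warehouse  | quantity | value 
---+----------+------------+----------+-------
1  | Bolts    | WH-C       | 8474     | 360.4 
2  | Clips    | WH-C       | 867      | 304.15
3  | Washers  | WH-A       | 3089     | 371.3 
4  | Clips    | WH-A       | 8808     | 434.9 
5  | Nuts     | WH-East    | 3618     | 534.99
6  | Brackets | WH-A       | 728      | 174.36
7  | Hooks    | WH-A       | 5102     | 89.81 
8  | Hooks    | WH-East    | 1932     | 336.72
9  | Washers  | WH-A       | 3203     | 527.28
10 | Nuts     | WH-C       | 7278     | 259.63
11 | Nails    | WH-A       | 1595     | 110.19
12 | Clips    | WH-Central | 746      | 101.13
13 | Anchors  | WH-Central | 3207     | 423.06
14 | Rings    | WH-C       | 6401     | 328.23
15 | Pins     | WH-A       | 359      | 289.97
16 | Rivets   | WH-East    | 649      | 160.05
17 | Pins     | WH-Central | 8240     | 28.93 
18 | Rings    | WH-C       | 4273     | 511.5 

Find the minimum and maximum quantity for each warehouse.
SELECT warehouse, MIN(quantity), MAX(quantity)
FROM inventory
GROUP BY warehouse

Result:
  WH-A: min=359, max=8808
  WH-C: min=867, max=8474
  WH-Central: min=746, max=8240
  WH-East: min=649, max=3618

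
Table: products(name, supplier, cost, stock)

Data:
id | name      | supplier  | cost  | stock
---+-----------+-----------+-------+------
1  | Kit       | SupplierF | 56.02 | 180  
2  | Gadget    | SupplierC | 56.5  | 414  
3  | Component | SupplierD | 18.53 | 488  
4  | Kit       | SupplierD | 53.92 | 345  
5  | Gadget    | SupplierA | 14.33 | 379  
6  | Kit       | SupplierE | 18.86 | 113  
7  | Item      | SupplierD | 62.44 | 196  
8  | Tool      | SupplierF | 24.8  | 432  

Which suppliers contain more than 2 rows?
SELECT supplier, COUNT(*) as cnt
FROM products
GROUP BY supplier
HAVING COUNT(*) > 2

Result:
  SupplierD: 3

Note: HAVING filters groups after aggregation, WHERE filters rows before.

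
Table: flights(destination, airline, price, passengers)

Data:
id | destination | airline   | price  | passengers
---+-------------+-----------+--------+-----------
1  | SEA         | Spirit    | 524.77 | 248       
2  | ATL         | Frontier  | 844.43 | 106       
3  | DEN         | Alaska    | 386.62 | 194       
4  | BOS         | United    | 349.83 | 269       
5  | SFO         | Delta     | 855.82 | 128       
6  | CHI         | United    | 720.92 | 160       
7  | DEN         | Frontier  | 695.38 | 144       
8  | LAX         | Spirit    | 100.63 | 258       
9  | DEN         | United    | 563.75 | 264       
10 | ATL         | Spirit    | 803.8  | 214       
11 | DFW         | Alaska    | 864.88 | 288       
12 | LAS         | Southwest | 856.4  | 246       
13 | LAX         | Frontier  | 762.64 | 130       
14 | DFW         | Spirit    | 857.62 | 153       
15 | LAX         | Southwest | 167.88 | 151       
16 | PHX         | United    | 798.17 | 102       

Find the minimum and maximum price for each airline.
SELECT airline, MIN(price), MAX(price)
FROM flights
GROUP BY airline

Result:
  Alaska: min=386.62, max=864.88
  Delta: min=855.82, max=855.82
  Frontier: min=695.38, max=844.43
  Southwest: min=167.88, max=856.40
  Spirit: min=100.63, max=857.62
  United: min=349.83, max=798.17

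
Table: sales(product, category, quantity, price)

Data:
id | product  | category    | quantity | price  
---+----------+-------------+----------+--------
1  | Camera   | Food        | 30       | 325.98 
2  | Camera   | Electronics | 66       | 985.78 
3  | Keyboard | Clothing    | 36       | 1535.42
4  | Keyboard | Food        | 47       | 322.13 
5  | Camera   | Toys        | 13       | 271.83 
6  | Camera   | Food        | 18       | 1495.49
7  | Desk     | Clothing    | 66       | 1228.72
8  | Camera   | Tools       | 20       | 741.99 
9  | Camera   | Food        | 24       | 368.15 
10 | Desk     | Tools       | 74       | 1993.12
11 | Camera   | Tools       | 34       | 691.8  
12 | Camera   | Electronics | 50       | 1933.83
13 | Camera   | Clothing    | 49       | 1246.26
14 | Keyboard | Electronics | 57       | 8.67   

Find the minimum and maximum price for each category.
SELECT category, MIN(price), MAX(price)
FROM sales
GROUP BY category

Result:
  Clothing: min=1228.72, max=1535.42
  Electronics: min=8.67, max=1933.83
  Food: min=322.13, max=1495.49
  Tools: min=691.80, max=1993.12
  Toys: min=271.83, max=271.83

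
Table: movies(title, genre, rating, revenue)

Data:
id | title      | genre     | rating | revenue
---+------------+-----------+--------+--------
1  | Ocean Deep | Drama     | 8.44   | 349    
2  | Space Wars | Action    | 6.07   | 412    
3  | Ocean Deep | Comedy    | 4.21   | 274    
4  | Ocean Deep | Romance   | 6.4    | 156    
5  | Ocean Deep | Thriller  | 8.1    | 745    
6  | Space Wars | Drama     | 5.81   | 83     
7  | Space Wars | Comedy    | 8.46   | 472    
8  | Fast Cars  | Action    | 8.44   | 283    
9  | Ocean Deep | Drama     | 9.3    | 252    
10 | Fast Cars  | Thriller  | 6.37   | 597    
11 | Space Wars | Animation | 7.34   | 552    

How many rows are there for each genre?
SELECT genre, COUNT(*) as count
FROM movies
GROUP BY genre

Result:
  Action: 2
  Animation: 1
  Comedy: 2
  Drama: 3
  Romance: 1
  Thriller: 2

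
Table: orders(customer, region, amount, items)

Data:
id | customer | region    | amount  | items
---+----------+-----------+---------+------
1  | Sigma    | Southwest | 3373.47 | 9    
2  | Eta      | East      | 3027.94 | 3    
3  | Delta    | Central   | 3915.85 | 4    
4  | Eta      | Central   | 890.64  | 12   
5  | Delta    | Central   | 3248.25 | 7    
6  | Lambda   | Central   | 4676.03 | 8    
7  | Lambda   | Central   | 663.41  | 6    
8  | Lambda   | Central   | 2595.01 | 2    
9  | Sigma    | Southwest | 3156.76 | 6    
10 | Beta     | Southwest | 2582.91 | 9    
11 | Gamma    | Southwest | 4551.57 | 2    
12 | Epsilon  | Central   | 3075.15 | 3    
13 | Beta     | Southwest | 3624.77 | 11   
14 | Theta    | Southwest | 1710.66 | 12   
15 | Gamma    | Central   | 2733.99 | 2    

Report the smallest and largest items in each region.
SELECT region, MIN(items), MAX(items)
FROM orders
GROUP BY region

Result:
  Central: min=2, max=12
  East: min=3, max=3
  Southwest: min=2, max=12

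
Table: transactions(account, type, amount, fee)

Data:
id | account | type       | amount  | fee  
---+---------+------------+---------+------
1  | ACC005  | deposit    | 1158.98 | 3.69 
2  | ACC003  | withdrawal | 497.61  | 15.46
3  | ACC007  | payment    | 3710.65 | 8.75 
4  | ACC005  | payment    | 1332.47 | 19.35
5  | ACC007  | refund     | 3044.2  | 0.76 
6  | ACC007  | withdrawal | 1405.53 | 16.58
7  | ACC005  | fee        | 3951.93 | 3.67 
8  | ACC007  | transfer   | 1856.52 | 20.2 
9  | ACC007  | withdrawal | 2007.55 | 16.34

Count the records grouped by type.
SELECT type, COUNT(*) as count
FROM transactions
GROUP BY type

Result:
  deposit: 1
  fee: 1
  payment: 2
  refund: 1
  transfer: 1
  withdrawal: 3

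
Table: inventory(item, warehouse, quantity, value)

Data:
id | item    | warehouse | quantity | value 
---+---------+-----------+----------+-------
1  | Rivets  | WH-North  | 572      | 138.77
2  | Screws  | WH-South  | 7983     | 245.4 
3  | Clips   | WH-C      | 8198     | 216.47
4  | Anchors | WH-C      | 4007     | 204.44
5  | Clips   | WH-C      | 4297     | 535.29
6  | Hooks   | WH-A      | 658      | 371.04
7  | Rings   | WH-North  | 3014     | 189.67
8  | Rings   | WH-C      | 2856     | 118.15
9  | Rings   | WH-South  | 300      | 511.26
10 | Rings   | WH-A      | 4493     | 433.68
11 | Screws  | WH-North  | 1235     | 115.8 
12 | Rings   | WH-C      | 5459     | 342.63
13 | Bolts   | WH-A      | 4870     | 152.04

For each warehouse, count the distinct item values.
SELECT warehouse, COUNT(DISTINCT item)
FROM inventory
GROUP BY warehouse

Result:
  WH-A: 3 distinct
  WH-C: 3 distinct
  WH-North: 3 distinct
  WH-South: 2 distinct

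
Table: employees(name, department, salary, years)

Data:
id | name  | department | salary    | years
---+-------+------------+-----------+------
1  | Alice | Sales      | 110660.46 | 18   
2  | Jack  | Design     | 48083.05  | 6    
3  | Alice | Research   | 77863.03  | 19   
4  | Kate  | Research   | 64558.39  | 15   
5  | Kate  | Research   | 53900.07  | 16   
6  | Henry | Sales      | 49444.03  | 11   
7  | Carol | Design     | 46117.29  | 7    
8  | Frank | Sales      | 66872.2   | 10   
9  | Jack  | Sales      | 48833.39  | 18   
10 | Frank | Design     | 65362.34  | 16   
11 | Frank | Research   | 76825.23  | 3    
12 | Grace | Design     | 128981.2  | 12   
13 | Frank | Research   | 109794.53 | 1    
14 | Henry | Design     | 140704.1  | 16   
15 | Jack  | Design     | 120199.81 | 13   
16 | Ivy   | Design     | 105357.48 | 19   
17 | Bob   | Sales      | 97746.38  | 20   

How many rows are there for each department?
SELECT department, COUNT(*) as count
FROM employees
GROUP BY department

Result:
  Design: 7
  Research: 5
  Sales: 5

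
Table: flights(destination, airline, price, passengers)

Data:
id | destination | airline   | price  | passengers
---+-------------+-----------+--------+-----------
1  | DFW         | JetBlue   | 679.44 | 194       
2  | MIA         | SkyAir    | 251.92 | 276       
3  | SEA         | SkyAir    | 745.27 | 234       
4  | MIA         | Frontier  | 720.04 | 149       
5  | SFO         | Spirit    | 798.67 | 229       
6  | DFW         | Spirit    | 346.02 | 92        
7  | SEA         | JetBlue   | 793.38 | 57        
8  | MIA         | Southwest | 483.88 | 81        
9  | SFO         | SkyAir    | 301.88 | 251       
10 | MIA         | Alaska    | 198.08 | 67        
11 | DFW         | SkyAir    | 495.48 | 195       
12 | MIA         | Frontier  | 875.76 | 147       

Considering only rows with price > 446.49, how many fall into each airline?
SELECT airline, COUNT(*)
FROM flights
WHERE price > 446.49
GROUP BY airline

Note: WHERE filters rows before grouping.

Result:
  Frontier: 2
  JetBlue: 2
  SkyAir: 2
  Southwest: 1
  Spirit: 1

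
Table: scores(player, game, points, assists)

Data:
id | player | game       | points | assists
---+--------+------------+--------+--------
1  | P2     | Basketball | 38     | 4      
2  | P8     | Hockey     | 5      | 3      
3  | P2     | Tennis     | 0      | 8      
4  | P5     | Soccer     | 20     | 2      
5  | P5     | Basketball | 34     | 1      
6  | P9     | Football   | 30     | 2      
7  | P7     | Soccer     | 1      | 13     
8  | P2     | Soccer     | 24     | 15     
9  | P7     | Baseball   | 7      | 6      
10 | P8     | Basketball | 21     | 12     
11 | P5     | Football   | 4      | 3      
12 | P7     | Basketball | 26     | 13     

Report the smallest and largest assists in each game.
SELECT game, MIN(assists), MAX(assists)
FROM scores
GROUP BY game

Result:
  Baseball: min=6, max=6
  Basketball: min=1, max=13
  Football: min=2, max=3
  Hockey: min=3, max=3
  Soccer: min=2, max=15
  Tennis: min=8, max=8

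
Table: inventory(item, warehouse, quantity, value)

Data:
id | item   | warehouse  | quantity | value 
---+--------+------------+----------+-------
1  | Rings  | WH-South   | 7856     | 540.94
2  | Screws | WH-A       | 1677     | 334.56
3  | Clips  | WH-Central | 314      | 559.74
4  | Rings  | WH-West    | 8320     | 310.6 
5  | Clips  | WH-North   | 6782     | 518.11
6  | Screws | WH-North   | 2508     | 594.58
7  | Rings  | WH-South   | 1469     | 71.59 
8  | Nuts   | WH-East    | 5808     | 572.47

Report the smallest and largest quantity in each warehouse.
SELECT warehouse, MIN(quantity), MAX(quantity)
FROM inventory
GROUP BY warehouse

Result:
  WH-A: min=1677, max=1677
  WH-Central: min=314, max=314
  WH-East: min=5808, max=5808
  WH-North: min=2508, max=6782
  WH-South: min=1469, max=7856
  WH-West: min=8320, max=8320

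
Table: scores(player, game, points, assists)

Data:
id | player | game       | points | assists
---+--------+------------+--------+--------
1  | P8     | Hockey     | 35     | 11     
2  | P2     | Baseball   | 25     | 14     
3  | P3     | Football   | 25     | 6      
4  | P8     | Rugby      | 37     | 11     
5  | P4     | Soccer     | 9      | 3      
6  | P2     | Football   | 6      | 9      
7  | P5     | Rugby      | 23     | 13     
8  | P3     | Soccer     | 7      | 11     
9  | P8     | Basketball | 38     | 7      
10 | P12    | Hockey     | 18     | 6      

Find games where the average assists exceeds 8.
SELECT game, AVG(assists)
FROM scores
GROUP BY game
HAVING AVG(assists) > 8

Result:
  Baseball: avg=14.00
  Hockey: avg=8.50
  Rugby: avg=12.00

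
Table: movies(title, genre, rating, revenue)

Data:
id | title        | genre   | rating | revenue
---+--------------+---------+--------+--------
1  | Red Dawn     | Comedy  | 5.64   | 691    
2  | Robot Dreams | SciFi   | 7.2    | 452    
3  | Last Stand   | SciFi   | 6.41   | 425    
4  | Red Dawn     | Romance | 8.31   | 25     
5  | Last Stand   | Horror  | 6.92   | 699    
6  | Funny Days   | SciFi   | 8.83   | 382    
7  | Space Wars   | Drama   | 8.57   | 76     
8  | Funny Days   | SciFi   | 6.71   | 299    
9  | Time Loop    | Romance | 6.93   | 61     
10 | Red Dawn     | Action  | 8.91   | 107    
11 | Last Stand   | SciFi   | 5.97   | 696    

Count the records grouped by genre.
SELECT genre, COUNT(*) as count
FROM movies
GROUP BY genre

Result:
  Action: 1
  Comedy: 1
  Drama: 1
  Horror: 1
  Romance: 2
  SciFi: 5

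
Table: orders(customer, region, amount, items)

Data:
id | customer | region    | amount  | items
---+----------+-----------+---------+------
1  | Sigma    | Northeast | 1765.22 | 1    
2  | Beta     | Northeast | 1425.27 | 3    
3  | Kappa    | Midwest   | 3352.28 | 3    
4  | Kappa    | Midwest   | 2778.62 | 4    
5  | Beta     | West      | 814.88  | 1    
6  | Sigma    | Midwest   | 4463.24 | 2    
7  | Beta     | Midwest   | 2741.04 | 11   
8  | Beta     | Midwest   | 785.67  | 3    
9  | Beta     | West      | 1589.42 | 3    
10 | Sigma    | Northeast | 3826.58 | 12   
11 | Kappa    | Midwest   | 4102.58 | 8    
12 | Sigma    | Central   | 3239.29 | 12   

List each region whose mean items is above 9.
SELECT region, AVG(items)
FROM orders
GROUP BY region
HAVING AVG(items) > 9

Result:
  Central: avg=12.00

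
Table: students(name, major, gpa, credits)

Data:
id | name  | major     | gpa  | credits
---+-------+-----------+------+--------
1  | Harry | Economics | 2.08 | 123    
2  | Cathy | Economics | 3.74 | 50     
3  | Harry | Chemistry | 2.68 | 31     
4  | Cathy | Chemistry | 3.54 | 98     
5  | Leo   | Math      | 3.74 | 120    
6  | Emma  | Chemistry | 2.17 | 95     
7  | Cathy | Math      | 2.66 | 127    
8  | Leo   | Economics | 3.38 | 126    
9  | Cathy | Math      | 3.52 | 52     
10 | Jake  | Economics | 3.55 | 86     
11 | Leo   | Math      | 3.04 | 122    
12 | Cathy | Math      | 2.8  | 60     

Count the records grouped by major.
SELECT major, COUNT(*) as count
FROM students
GROUP BY major

Result:
  Chemistry: 3
  Economics: 4
  Math: 5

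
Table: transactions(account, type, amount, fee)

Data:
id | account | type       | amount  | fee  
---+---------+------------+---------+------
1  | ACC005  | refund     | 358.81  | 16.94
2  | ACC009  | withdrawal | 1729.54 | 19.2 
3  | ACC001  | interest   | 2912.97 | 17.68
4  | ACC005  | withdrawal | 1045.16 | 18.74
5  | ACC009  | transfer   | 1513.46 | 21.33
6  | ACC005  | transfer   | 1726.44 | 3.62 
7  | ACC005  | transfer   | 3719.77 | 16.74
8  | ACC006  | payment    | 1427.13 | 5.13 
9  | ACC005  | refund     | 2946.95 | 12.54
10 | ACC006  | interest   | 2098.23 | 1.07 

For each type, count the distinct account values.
SELECT type, COUNT(DISTINCT account)
FROM transactions
GROUP BY type

Result:
  interest: 2 distinct
  payment: 1 distinct
  refund: 1 distinct
  transfer: 2 distinct
  withdrawal: 2 distinct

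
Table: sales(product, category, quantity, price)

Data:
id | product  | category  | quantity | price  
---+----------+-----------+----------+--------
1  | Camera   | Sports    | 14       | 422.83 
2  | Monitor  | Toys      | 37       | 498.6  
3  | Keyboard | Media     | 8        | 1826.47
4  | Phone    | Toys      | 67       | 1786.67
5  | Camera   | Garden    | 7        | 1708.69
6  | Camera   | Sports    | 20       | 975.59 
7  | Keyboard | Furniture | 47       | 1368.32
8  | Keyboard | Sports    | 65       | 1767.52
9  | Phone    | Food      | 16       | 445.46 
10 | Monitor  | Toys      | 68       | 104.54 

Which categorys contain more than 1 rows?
SELECT category, COUNT(*) as cnt
FROM sales
GROUP BY category
HAVING COUNT(*) > 1

Result:
  Sports: 3
  Toys: 3

Note: HAVING filters groups after aggregation, WHERE filters rows before.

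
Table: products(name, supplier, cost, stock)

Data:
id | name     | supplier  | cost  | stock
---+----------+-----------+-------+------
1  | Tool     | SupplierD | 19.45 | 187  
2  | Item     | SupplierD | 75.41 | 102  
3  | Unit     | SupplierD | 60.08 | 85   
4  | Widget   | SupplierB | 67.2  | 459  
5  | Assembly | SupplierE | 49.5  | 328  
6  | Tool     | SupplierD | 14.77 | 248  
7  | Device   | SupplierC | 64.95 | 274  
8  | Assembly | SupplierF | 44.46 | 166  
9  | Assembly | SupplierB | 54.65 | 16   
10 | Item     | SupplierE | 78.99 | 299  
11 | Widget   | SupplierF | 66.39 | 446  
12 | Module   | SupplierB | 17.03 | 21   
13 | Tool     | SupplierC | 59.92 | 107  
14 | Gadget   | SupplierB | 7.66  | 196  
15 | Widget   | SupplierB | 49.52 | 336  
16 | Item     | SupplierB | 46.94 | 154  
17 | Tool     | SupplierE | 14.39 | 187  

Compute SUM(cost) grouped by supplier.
SELECT supplier, SUM(cost) as result
FROM products
GROUP BY supplier

Result:
  SupplierB: 243.00
  SupplierC: 124.87
  SupplierD: 169.71
  SupplierE: 142.88
  SupplierF: 110.85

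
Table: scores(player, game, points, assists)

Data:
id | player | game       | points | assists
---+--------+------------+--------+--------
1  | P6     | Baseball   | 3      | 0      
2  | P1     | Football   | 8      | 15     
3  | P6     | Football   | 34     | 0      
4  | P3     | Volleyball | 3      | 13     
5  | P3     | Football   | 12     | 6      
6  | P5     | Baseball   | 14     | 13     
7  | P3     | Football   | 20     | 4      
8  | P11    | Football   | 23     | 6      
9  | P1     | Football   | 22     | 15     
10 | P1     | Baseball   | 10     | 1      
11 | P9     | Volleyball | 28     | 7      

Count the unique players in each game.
SELECT game, COUNT(DISTINCT player)
FROM scores
GROUP BY game

Result:
  Baseball: 3 distinct
  Football: 4 distinct
  Volleyball: 2 distinct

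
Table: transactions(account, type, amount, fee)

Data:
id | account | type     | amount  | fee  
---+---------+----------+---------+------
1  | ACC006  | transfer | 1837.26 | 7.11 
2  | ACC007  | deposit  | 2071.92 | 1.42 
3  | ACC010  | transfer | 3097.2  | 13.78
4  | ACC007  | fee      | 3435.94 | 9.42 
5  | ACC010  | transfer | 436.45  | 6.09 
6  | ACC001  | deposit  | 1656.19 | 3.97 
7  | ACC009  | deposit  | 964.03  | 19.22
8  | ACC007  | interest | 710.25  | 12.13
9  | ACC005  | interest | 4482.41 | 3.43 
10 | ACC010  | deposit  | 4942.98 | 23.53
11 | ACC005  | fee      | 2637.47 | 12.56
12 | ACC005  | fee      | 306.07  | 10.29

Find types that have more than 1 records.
SELECT type, COUNT(*) as cnt
FROM transactions
GROUP BY type
HAVING COUNT(*) > 1

Result:
  deposit: 4
  fee: 3
  interest: 2
  transfer: 3

Note: HAVING filters groups after aggregation, WHERE filters rows before.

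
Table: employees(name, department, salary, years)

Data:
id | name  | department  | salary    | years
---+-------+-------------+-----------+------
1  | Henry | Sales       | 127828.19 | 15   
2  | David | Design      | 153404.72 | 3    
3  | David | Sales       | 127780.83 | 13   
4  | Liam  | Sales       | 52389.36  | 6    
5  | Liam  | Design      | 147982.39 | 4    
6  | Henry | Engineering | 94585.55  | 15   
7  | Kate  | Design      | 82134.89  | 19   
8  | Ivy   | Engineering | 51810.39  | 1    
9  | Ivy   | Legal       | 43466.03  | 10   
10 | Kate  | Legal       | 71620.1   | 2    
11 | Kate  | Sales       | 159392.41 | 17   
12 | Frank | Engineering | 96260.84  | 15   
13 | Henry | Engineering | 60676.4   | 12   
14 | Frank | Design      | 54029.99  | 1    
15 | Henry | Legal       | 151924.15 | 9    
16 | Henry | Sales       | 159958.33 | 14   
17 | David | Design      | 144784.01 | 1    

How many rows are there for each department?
SELECT department, COUNT(*) as count
FROM employees
GROUP BY department

Result:
  Design: 5
  Engineering: 4
  Legal: 3
  Sales: 5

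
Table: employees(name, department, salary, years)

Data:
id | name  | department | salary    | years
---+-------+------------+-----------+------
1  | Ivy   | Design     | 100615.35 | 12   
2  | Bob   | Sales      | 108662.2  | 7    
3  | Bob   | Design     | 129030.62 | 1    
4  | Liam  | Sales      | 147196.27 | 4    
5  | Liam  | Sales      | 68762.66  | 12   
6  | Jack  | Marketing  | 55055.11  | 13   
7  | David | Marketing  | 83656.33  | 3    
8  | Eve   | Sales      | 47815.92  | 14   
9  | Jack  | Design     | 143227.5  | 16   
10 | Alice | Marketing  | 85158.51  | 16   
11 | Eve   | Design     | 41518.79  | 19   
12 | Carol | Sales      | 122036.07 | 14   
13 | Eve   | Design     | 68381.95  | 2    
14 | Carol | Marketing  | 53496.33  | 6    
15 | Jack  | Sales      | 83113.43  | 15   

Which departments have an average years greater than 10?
SELECT department, AVG(years)
FROM employees
GROUP BY department
HAVING AVG(years) > 10

Result:
  Sales: avg=11.00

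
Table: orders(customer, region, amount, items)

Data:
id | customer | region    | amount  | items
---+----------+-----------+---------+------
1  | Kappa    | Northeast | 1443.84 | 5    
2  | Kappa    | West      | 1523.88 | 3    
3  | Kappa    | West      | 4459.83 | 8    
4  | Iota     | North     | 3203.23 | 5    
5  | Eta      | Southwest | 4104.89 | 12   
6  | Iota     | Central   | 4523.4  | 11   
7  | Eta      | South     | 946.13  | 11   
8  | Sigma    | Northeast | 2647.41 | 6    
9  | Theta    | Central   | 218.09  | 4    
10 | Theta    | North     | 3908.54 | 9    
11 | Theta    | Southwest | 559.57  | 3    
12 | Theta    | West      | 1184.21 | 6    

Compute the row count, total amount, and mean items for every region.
SELECT region,
       COUNT(*) as cnt,
       SUM(amount) as total_amount,
       AVG(items) as avg_items
FROM orders
GROUP BY region

Result:
  Central: 2 records, 4741.49 total amount, 7.50 avg items
  North: 2 records, 7111.77 total amount, 7.00 avg items
  Northeast: 2 records, 4091.25 total amount, 5.50 avg items
  South: 1 records, 946.13 total amount, 11.00 avg items
  Southwest: 2 records, 4664.46 total amount, 7.50 avg items
  West: 3 records, 7167.92 total amount, 5.67 avg items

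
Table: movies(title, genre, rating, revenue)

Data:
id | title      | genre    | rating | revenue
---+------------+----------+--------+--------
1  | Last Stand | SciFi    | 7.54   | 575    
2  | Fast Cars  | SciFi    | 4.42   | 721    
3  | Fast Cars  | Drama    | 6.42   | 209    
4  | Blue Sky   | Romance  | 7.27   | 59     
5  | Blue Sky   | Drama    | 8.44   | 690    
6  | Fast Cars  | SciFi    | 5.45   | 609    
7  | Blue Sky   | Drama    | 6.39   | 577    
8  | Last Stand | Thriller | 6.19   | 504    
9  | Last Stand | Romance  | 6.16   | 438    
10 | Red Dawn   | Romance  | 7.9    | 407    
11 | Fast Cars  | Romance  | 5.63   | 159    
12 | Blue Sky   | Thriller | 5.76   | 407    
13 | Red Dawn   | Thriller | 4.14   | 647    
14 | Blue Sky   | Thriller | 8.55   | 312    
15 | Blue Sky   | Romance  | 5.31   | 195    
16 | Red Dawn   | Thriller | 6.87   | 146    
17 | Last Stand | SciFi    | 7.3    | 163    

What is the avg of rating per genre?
SELECT genre, AVG(rating) as result
FROM movies
GROUP BY genre

Result:
  Drama: 7.08
  Romance: 6.45
  SciFi: 6.18
  Thriller: 6.30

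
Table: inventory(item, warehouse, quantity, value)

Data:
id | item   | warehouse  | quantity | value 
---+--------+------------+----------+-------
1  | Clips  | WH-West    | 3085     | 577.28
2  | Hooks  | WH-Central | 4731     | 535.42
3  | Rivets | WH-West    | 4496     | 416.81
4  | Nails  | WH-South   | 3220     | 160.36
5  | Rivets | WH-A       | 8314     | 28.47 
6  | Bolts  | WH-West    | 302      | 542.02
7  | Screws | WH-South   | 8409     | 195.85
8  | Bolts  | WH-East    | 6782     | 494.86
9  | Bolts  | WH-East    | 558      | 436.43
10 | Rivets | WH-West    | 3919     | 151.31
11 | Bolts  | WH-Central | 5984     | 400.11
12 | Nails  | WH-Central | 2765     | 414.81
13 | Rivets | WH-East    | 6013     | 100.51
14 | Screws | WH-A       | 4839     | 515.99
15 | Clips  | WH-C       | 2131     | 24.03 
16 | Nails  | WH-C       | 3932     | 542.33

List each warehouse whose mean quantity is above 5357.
SELECT warehouse, AVG(quantity)
FROM inventory
GROUP BY warehouse
HAVING AVG(quantity) > 5357

Result:
  WH-A: avg=6576.50
  WH-South: avg=5814.50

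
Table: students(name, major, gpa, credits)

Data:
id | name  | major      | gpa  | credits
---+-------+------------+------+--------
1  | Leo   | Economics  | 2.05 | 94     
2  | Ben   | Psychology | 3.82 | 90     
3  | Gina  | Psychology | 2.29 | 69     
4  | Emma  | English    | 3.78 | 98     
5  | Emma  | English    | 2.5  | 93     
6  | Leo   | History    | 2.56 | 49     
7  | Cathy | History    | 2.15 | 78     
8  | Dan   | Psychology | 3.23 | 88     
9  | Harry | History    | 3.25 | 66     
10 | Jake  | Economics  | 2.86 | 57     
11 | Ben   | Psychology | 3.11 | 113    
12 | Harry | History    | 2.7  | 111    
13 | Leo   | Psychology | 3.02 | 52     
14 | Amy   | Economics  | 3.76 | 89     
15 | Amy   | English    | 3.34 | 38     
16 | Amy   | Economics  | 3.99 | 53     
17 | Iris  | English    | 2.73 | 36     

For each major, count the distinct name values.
SELECT major, COUNT(DISTINCT name)
FROM students
GROUP BY major

Result:
  Economics: 3 distinct
  English: 3 distinct
  History: 3 distinct
  Psychology: 4 distinct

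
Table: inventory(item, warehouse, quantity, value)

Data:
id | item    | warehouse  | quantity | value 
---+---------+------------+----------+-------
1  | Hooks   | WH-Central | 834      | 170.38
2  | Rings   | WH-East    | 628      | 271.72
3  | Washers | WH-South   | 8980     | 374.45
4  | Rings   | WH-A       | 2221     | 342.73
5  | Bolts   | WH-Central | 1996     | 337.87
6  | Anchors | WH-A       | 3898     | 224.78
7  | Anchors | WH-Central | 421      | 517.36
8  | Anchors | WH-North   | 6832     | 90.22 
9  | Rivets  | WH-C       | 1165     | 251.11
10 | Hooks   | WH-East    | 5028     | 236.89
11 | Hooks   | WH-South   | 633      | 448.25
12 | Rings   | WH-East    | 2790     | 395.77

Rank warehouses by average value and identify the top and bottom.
SELECT warehouse, AVG(value)
FROM inventory
GROUP BY warehouse
ORDER BY AVG(value)

All groups:
  WH-North: 90.22
  WH-C: 251.11
  WH-A: 283.76
  WH-East: 301.46
  WH-Central: 341.87
  WH-South: 411.35

Highest: WH-South (411.35)
Lowest: WH-North (90.22)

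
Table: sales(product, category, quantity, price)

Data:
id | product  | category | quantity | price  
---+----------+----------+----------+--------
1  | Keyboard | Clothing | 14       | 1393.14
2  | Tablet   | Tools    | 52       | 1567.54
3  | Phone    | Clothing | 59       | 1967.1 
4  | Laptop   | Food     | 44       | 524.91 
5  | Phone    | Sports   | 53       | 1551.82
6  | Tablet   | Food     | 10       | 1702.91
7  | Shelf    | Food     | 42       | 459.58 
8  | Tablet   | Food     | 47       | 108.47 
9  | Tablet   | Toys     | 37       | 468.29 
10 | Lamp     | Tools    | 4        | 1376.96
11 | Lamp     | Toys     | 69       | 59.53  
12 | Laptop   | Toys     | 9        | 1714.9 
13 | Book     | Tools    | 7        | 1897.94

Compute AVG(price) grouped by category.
SELECT category, AVG(price) as result
FROM sales
GROUP BY category

Result:
  Clothing: 1680.12
  Food: 698.97
  Sports: 1551.82
  Tools: 1614.15
  Toys: 747.57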